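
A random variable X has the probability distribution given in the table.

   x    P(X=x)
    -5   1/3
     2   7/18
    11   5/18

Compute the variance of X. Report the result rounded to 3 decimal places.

38.806

E[X] = (1/3)·(-5) + (7/18)·2 + (5/18)·11 = 13/6
E[X²] = (1/3)·25 + (7/18)·4 + (5/18)·121 = 87/2
Var(X) = 87/2 − (13/6)² = 1397/36 ≈ 38.806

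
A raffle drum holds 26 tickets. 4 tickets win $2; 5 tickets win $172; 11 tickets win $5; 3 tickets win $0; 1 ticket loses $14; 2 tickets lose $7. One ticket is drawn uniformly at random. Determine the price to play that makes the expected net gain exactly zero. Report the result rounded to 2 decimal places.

$34.42

E[payout] = (4/26)·2 + (5/26)·172 + (11/26)·5 + (3/26)·0 + (1/26)·(-14) + (2/26)·(-7) = 895/26
Fair fee = E[payout] = 895/26 ≈ $34.42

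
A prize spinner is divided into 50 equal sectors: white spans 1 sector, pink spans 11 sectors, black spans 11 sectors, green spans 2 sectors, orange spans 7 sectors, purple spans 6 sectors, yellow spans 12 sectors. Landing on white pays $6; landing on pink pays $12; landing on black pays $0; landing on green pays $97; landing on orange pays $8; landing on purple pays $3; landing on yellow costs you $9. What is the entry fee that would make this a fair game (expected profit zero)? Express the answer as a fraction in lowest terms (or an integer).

149/25 dollars

E[payout] = (1/50)·6 + (11/50)·12 + (11/50)·0 + (2/50)·97 + (7/50)·8 + (6/50)·3 + (12/50)·(-9) = 149/25
Fair fee = E[payout] = 149/25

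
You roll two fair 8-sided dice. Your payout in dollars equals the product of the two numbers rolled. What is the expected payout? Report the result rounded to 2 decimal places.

Distribution of the product of the two numbers rolled: 1 w.p. 1/64, 2 w.p. 1/32, 3 w.p. 1/32, 4 w.p. 3/64, 5 w.p. 1/32, 6 w.p. 1/16, …
E[payout] = (1/64)·1 + (1/32)·2 + (1/32)·3 + (3/64)·4 + (1/32)·5 + (1/16)·6 + (1/32)·7 + (1/16)·8 + (1/64)·9 + (1/32)·10 + (1/16)·12 + (1/32)·14 + (1/32)·15 + (3/64)·16 + (1/32)·18 + (1/32)·20 + (1/32)·21 + (1/16)·24 + (1/64)·25 + (1/32)·28 + (1/32)·30 + (1/32)·32 + (1/32)·35 + (1/64)·36 + (1/32)·40 + (1/32)·42 + (1/32)·48 + (1/64)·49 + (1/32)·56 + (1/64)·64 = 81/4
≈ $20.25

$20.25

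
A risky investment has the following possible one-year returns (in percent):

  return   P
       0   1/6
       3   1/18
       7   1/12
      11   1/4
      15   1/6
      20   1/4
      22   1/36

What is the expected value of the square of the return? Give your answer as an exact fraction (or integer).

E[X²] = (1/6)·0 + (1/18)·9 + (1/12)·49 + (1/4)·121 + (1/6)·225 + (1/4)·400 + (1/36)·484
     = 1672/9

1672/9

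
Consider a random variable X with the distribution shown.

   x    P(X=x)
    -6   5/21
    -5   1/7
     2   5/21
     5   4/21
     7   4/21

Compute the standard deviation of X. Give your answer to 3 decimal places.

5.178

E[X] = 13/21, E[X²] = 571/21
Var(X) = E[X²] − (E[X])² = 571/21 − 169/441 = 11822/441
SD(X) = √(11822/441) ≈ 5.178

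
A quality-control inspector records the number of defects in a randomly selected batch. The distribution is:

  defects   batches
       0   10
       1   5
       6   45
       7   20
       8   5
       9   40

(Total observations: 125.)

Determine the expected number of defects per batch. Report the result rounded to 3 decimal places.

Total = 125, so P(defects=0) = 10/125, etc.
E[X] = (2/25)·0 + (1/25)·1 + (9/25)·6 + (4/25)·7 + (1/25)·8 + (8/25)·9
     = 163/25 ≈ 6.520

6.520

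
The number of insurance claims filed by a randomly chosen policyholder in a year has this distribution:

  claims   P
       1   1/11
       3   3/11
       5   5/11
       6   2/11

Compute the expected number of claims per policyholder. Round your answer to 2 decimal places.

4.27

E[X] = (1/11)·1 + (3/11)·3 + (5/11)·5 + (2/11)·6
     = 47/11 ≈ 4.27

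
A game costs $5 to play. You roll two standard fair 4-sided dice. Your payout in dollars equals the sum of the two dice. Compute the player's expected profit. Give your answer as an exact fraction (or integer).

$0

Distribution of the sum of the two dice: 2 w.p. 1/16, 3 w.p. 1/8, 4 w.p. 3/16, 5 w.p. 1/4, 6 w.p. 3/16, 7 w.p. 1/8, …
E[payout] = (1/16)·2 + (1/8)·3 + (3/16)·4 + (1/4)·5 + (3/16)·6 + (1/8)·7 + (1/16)·8 = 5
Expected profit = 5 − 5 = 0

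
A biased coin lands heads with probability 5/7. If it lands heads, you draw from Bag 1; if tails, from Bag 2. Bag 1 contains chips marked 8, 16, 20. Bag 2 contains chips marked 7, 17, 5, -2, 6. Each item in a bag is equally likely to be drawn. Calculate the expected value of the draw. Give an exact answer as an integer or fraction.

E[X | Bag 1] = (8 + 16 + 20)/3 = 44/3
E[X | Bag 2] = (7 + 17 + 5 − 2 + 6)/5 = 33/5
E[X] = (5/7)·44/3 + (2/7)·33/5 = 1298/105

1298/105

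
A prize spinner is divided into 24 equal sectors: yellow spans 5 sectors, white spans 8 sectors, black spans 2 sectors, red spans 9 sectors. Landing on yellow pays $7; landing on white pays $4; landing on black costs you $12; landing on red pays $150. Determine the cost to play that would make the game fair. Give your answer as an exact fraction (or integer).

E[payout] = (5/24)·7 + (8/24)·4 + (2/24)·(-12) + (9/24)·150 = 1393/24
Fair fee = E[payout] = 1393/24

1393/24 dollars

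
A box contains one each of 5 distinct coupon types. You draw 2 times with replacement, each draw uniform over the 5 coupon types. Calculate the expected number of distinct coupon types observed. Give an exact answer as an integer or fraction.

9/5

Let Xⱼ=1 if type j appears at least once. P(Xⱼ=1) = 1 − ((5−1)/5)^2 = 9/25.
E[#distinct] = 5·9/25 = 9/5.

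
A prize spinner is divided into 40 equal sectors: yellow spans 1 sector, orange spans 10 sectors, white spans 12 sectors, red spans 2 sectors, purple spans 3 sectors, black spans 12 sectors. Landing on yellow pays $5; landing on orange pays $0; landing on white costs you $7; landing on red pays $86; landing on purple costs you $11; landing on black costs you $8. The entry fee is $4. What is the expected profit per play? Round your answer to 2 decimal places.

E[payout] = (1/40)·5 + (10/40)·0 + (12/40)·(-7) + (2/40)·86 + (3/40)·(-11) + (12/40)·(-8) = -9/10
Expected profit = -9/10 − 4 = -49/10 ≈ -$4.90

-$4.90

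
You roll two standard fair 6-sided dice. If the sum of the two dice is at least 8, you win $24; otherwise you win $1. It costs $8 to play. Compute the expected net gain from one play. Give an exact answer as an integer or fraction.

31/12 dollars

E[payout] = (7/12)·1 + (5/12)·24 = 127/12
Expected profit = 127/12 − 8 = 31/12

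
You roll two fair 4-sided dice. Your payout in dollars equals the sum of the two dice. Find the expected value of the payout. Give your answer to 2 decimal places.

Distribution of the sum of the two dice: 2 w.p. 1/16, 3 w.p. 1/8, 4 w.p. 3/16, 5 w.p. 1/4, 6 w.p. 3/16, 7 w.p. 1/8, …
E[payout] = (1/16)·2 + (1/8)·3 + (3/16)·4 + (1/4)·5 + (3/16)·6 + (1/8)·7 + (1/16)·8 = 5
≈ $5.00

$5.00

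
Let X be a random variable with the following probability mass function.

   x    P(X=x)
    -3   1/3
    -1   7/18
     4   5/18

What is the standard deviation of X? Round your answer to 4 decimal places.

E[X] = -5/18, E[X²] = 47/6
Var(X) = E[X²] − (E[X])² = 47/6 − 25/324 = 2513/324
SD(X) = √(2513/324) ≈ 2.7850

2.7850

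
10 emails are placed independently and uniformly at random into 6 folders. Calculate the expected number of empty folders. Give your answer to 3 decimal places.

Let Xⱼ=1 if folder j is empty. P(Xⱼ=1) = ((6-1)/6)^10 = 9765625/60466176.
By linearity, E[#empty] = 6·9765625/60466176 = 9765625/10077696.
≈ 0.969

0.969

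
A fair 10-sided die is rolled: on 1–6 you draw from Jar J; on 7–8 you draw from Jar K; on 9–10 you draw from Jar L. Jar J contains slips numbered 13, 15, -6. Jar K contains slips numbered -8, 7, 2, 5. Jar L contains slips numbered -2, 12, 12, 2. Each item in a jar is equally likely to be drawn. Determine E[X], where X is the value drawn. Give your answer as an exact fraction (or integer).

E[X | Jar J] = (13 + 15 − 6)/3 = 22/3
E[X | Jar K] = (-8 + 7 + 2 + 5)/4 = 3/2
E[X | Jar L] = (-2 + 12 + 12 + 2)/4 = 6
E[X] = (3/5)·22/3 + (1/5)·3/2 + (1/5)·6 = 59/10

59/10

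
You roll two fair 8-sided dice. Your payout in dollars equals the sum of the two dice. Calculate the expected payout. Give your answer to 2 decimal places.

Distribution of the sum of the two dice: 2 w.p. 1/64, 3 w.p. 1/32, 4 w.p. 3/64, 5 w.p. 1/16, 6 w.p. 5/64, 7 w.p. 3/32, …
E[payout] = (1/64)·2 + (1/32)·3 + (3/64)·4 + (1/16)·5 + (5/64)·6 + (3/32)·7 + (7/64)·8 + (1/8)·9 + (7/64)·10 + (3/32)·11 + (5/64)·12 + (1/16)·13 + (3/64)·14 + (1/32)·15 + (1/64)·16 = 9
≈ $9.00

$9.00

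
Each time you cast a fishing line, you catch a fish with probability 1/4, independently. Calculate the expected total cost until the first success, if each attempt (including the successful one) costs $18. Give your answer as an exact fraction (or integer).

E[#attempts] = 1/p = 4; E[cost] = 18·4 = 72.

$72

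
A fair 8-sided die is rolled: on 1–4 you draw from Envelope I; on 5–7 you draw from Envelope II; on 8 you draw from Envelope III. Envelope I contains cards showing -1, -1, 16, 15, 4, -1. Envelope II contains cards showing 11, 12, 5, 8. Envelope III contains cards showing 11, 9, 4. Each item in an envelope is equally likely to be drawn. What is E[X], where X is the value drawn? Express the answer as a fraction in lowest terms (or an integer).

E[X | Envelope I] = (-1 − 1 + 16 + 15 + 4 − 1)/6 = 16/3
E[X | Envelope II] = (11 + 12 + 5 + 8)/4 = 9
E[X | Envelope III] = (11 + 9 + 4)/3 = 8
E[X] = (1/2)·16/3 + (3/8)·9 + (1/8)·8 = 169/24

169/24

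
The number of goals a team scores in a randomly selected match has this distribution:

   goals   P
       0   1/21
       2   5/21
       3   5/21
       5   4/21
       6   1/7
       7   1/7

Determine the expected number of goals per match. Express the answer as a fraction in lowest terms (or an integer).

4

E[X] = (1/21)·0 + (5/21)·2 + (5/21)·3 + (4/21)·5 + (1/7)·6 + (1/7)·7
     = 4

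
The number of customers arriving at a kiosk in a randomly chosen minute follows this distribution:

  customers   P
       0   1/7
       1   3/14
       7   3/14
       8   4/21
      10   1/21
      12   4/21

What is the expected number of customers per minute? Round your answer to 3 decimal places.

6.000

E[X] = (1/7)·0 + (3/14)·1 + (3/14)·7 + (4/21)·8 + (1/21)·10 + (4/21)·12
     = 6 ≈ 6.000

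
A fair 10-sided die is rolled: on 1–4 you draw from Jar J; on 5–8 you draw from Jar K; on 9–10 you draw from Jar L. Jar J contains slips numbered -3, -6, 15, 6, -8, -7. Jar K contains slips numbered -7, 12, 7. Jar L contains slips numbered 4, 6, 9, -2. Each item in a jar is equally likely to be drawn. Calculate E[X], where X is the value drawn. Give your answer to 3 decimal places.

E[X | Jar J] = (-3 − 6 + 15 + 6 − 8 − 7)/6 = -1/2
E[X | Jar K] = (-7 + 12 + 7)/3 = 4
E[X | Jar L] = (4 + 6 + 9 − 2)/4 = 17/4
E[X] = (2/5)·(-1/2) + (2/5)·4 + (1/5)·17/4 = 9/4 ≈ 2.250

2.250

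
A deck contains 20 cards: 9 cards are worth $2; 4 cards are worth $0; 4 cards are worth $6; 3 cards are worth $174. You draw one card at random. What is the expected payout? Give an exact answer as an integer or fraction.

E[payout] = (9/20)·2 + (4/20)·0 + (4/20)·6 + (3/20)·174 = 141/5

141/5 dollars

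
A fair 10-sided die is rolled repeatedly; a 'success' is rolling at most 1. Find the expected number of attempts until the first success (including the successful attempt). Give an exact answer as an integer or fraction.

10

For a geometric distribution, E[trials] = 1/p = 1/(1/10) = 10.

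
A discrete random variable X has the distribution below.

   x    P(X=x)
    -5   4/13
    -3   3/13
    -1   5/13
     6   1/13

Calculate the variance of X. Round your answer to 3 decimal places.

E[X] = (4/13)·(-5) + (3/13)·(-3) + (5/13)·(-1) + (1/13)·6 = -28/13
E[X²] = (4/13)·25 + (3/13)·9 + (5/13)·1 + (1/13)·36 = 168/13
Var(X) = 168/13 − (-28/13)² = 1400/169 ≈ 8.284

8.284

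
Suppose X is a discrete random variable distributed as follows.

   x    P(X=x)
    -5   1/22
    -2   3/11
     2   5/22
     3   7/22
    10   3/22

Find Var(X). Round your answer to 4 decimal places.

15.6364

E[X] = (1/22)·(-5) + (3/11)·(-2) + (5/22)·2 + (7/22)·3 + (3/22)·10 = 2
E[X²] = (1/22)·25 + (3/11)·4 + (5/22)·4 + (7/22)·9 + (3/22)·100 = 216/11
Var(X) = 216/11 − (2)² = 172/11 ≈ 15.6364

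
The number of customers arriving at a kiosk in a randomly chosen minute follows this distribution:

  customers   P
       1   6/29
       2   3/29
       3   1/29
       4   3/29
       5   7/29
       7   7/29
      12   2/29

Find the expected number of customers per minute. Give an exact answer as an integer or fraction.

135/29

E[X] = (6/29)·1 + (3/29)·2 + (1/29)·3 + (3/29)·4 + (7/29)·5 + (7/29)·7 + (2/29)·12
     = 135/29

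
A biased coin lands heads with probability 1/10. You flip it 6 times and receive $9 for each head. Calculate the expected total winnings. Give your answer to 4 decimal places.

$5.4000

E[#heads] = 6·1/10 = 3/5 (linearity over flips).
E[winnings] = 9·3/5 = 27/5.
≈ 5.4000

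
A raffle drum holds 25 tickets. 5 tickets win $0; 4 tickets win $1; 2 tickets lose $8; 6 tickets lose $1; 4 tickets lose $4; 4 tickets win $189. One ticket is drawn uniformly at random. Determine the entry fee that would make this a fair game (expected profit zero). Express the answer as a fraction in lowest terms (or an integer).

E[payout] = (5/25)·0 + (4/25)·1 + (2/25)·(-8) + (6/25)·(-1) + (4/25)·(-4) + (4/25)·189 = 722/25
Fair fee = E[payout] = 722/25

722/25 dollars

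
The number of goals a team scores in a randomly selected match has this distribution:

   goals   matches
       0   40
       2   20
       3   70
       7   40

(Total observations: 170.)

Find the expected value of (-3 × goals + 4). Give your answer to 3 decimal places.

Total = 170, so P(goals=0) = 40/170, etc.
E[-3x+4] = (4/17)·4 + (2/17)·(-2) + (7/17)·(-5) + (4/17)·(-17)
     = -91/17 ≈ -5.353

-5.353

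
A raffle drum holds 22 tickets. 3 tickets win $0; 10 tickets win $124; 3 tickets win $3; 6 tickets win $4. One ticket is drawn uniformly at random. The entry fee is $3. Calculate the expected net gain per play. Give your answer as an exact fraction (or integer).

E[payout] = (3/22)·0 + (10/22)·124 + (3/22)·3 + (6/22)·4 = 1273/22
Expected profit = 1273/22 − 3 = 1207/22

1207/22 dollars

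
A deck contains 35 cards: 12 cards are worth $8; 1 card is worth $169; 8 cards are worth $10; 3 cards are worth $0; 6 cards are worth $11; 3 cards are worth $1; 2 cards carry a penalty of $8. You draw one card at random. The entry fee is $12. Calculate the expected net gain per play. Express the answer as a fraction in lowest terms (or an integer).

-22/35 dollars

E[payout] = (12/35)·8 + (1/35)·169 + (8/35)·10 + (3/35)·0 + (6/35)·11 + (3/35)·1 + (2/35)·(-8) = 398/35
Expected profit = 398/35 − 12 = -22/35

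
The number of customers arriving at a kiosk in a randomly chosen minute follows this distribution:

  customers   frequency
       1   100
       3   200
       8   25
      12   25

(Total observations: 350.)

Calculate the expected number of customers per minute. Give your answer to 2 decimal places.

Total = 350, so P(customers=1) = 100/350, etc.
E[X] = (2/7)·1 + (4/7)·3 + (1/14)·8 + (1/14)·12
     = 24/7 ≈ 3.43

3.43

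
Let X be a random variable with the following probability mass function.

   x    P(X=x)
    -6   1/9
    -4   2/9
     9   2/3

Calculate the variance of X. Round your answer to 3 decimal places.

41.802

E[X] = (1/9)·(-6) + (2/9)·(-4) + (2/3)·9 = 40/9
E[X²] = (1/9)·36 + (2/9)·16 + (2/3)·81 = 554/9
Var(X) = 554/9 − (40/9)² = 3386/81 ≈ 41.802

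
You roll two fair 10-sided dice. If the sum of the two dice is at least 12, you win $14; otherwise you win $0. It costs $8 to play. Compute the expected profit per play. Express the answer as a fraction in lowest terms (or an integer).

-17/10 dollars

E[payout] = (11/20)·0 + (9/20)·14 = 63/10
Expected profit = 63/10 − 8 = -17/10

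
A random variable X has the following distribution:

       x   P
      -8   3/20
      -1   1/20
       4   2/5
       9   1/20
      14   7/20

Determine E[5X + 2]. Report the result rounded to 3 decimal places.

30.500

E[5x+2] = (3/20)·(-38) + (1/20)·(-3) + (2/5)·22 + (1/20)·47 + (7/20)·72
     = 61/2 ≈ 30.500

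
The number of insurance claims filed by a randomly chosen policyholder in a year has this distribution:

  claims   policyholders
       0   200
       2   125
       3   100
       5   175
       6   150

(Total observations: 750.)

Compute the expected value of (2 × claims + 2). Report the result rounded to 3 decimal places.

8.200

Total = 750, so P(claims=0) = 200/750, etc.
E[2x+2] = (4/15)·2 + (1/6)·6 + (2/15)·8 + (7/30)·12 + (1/5)·14
     = 41/5 ≈ 8.200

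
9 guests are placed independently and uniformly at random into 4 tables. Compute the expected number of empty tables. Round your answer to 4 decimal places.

0.3003

Let Xⱼ=1 if table j is empty. P(Xⱼ=1) = ((4-1)/4)^9 = 19683/262144.
By linearity, E[#empty] = 4·19683/262144 = 19683/65536.
≈ 0.3003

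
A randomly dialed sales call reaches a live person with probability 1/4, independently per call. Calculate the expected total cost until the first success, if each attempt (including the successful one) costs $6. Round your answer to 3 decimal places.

E[#attempts] = 1/p = 4; E[cost] = 6·4 = 24.
≈ 24.000

$24.000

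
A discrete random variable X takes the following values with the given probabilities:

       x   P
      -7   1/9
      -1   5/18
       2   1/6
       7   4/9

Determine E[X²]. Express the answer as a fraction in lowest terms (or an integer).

E[X²] = (1/9)·49 + (5/18)·1 + (1/6)·4 + (4/9)·49
     = 169/6

169/6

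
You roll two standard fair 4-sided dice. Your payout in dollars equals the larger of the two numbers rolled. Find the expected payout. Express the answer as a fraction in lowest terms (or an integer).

Distribution of the larger of the two numbers rolled: 1 w.p. 1/16, 2 w.p. 3/16, 3 w.p. 5/16, 4 w.p. 7/16
E[payout] = (1/16)·1 + (3/16)·2 + (5/16)·3 + (7/16)·4 = 25/8

25/8 dollars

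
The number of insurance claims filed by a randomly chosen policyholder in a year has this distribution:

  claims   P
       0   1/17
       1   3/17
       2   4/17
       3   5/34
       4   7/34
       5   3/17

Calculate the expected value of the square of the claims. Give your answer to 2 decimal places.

10.15

E[X²] = (1/17)·0 + (3/17)·1 + (4/17)·4 + (5/34)·9 + (7/34)·16 + (3/17)·25
     = 345/34 ≈ 10.15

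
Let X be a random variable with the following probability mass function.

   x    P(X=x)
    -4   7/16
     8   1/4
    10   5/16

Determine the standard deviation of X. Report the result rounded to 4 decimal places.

E[X] = 27/8, E[X²] = 217/4
Var(X) = E[X²] − (E[X])² = 217/4 − 729/64 = 2743/64
SD(X) = √(2743/64) ≈ 6.5467

6.5467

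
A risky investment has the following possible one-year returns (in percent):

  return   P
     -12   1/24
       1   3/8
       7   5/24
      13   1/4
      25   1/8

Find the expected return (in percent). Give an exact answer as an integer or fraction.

E[X] = (1/24)·(-12) + (3/8)·1 + (5/24)·7 + (1/4)·13 + (1/8)·25
     = 185/24

185/24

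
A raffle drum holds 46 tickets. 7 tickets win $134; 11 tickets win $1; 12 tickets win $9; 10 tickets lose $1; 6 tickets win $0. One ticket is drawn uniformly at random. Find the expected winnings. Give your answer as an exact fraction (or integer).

1047/46 dollars

E[payout] = (7/46)·134 + (11/46)·1 + (12/46)·9 + (10/46)·(-1) + (6/46)·0 = 1047/46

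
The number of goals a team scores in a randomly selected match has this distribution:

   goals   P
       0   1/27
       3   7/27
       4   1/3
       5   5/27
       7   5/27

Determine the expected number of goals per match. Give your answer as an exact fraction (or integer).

13/3

E[X] = (1/27)·0 + (7/27)·3 + (1/3)·4 + (5/27)·5 + (5/27)·7
     = 13/3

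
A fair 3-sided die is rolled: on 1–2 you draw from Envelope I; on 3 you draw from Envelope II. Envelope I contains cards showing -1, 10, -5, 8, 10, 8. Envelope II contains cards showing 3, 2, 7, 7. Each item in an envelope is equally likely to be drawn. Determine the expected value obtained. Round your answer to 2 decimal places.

4.92

E[X | Envelope I] = (-1 + 10 − 5 + 8 + 10 + 8)/6 = 5
E[X | Envelope II] = (3 + 2 + 7 + 7)/4 = 19/4
E[X] = (2/3)·5 + (1/3)·19/4 = 59/12 ≈ 4.92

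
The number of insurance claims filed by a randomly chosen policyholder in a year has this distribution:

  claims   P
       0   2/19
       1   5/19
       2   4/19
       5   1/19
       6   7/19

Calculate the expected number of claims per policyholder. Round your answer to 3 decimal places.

E[X] = (2/19)·0 + (5/19)·1 + (4/19)·2 + (1/19)·5 + (7/19)·6
     = 60/19 ≈ 3.158

3.158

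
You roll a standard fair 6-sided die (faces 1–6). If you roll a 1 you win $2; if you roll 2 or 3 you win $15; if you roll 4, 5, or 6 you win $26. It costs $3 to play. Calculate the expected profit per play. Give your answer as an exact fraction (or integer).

E[payout] = (1/6)·2 + (1/3)·15 + (1/2)·26 = 55/3
Expected profit = 55/3 − 3 = 46/3

46/3 dollars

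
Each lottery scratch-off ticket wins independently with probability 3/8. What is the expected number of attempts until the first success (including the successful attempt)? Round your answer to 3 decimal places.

2.667

For a geometric distribution, E[trials] = 1/p = 1/(3/8) = 8/3.
≈ 2.667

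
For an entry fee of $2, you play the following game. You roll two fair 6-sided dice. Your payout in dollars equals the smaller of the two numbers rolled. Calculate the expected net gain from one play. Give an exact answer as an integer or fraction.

Distribution of the smaller of the two numbers rolled: 1 w.p. 11/36, 2 w.p. 1/4, 3 w.p. 7/36, 4 w.p. 5/36, 5 w.p. 1/12, 6 w.p. 1/36
E[payout] = (11/36)·1 + (1/4)·2 + (7/36)·3 + (5/36)·4 + (1/12)·5 + (1/36)·6 = 91/36
Expected profit = 91/36 − 2 = 19/36

19/36 dollars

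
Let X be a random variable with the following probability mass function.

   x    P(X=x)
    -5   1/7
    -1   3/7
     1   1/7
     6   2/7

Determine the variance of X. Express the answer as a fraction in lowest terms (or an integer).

682/49

E[X] = (1/7)·(-5) + (3/7)·(-1) + (1/7)·1 + (2/7)·6 = 5/7
E[X²] = (1/7)·25 + (3/7)·1 + (1/7)·1 + (2/7)·36 = 101/7
Var(X) = 101/7 − (5/7)² = 682/49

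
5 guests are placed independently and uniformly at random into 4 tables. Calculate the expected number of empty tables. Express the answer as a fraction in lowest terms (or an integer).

Let Xⱼ=1 if table j is empty. P(Xⱼ=1) = ((4-1)/4)^5 = 243/1024.
By linearity, E[#empty] = 4·243/1024 = 243/256.

243/256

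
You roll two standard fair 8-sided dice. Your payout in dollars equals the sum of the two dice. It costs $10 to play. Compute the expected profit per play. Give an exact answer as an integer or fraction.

Distribution of the sum of the two dice: 2 w.p. 1/64, 3 w.p. 1/32, 4 w.p. 3/64, 5 w.p. 1/16, 6 w.p. 5/64, 7 w.p. 3/32, …
E[payout] = (1/64)·2 + (1/32)·3 + (3/64)·4 + (1/16)·5 + (5/64)·6 + (3/32)·7 + (7/64)·8 + (1/8)·9 + (7/64)·10 + (3/32)·11 + (5/64)·12 + (1/16)·13 + (3/64)·14 + (1/32)·15 + (1/64)·16 = 9
Expected profit = 9 − 10 = -1

-$1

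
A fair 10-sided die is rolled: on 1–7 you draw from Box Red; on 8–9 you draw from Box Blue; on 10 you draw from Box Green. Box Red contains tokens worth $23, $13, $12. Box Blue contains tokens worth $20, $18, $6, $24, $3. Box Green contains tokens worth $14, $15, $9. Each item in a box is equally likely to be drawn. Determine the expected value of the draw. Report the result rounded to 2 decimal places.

$15.31

E[X | Box Red] = (23 + 13 + 12)/3 = 16
E[X | Box Blue] = (20 + 18 + 6 + 24 + 3)/5 = 71/5
E[X | Box Green] = (14 + 15 + 9)/3 = 38/3
E[X] = (7/10)·16 + (1/5)·71/5 + (1/10)·38/3 = 1148/75 ≈ 15.31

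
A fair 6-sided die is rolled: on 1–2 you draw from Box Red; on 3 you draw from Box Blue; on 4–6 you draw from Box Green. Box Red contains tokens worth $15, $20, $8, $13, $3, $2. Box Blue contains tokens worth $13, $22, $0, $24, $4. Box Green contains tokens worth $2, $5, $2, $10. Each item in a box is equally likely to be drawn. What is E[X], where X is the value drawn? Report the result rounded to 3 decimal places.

$7.864

E[X | Box Red] = (15 + 20 + 8 + 13 + 3 + 2)/6 = 61/6
E[X | Box Blue] = (13 + 22 + 0 + 24 + 4)/5 = 63/5
E[X | Box Green] = (2 + 5 + 2 + 10)/4 = 19/4
E[X] = (1/3)·61/6 + (1/6)·63/5 + (1/2)·19/4 = 2831/360 ≈ 7.864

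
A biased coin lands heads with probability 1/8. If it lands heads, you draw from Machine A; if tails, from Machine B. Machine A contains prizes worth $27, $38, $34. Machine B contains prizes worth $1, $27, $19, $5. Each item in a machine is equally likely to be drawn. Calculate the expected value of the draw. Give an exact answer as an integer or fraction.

31/2 dollars

E[X | Machine A] = (27 + 38 + 34)/3 = 33
E[X | Machine B] = (1 + 27 + 19 + 5)/4 = 13
E[X] = (1/8)·33 + (7/8)·13 = 31/2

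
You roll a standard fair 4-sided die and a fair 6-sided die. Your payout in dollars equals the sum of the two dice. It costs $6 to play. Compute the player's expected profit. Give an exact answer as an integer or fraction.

$0

Distribution of the sum of the two dice: 2 w.p. 1/24, 3 w.p. 1/12, 4 w.p. 1/8, 5 w.p. 1/6, 6 w.p. 1/6, 7 w.p. 1/6, …
E[payout] = (1/24)·2 + (1/12)·3 + (1/8)·4 + (1/6)·5 + (1/6)·6 + (1/6)·7 + (1/8)·8 + (1/12)·9 + (1/24)·10 = 6
Expected profit = 6 − 6 = 0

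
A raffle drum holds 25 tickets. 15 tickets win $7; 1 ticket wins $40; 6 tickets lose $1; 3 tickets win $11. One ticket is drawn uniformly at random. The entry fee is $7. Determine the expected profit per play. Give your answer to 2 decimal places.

-$0.12

E[payout] = (15/25)·7 + (1/25)·40 + (6/25)·(-1) + (3/25)·11 = 172/25
Expected profit = 172/25 − 7 = -3/25 ≈ -$0.12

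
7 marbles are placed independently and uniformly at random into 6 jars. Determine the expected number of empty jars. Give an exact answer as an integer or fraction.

Let Xⱼ=1 if jar j is empty. P(Xⱼ=1) = ((6-1)/6)^7 = 78125/279936.
By linearity, E[#empty] = 6·78125/279936 = 78125/46656.

78125/46656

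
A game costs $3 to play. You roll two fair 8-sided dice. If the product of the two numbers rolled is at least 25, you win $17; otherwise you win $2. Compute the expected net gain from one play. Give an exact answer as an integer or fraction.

59/16 dollars

E[payout] = (11/16)·2 + (5/16)·17 = 107/16
Expected profit = 107/16 − 3 = 59/16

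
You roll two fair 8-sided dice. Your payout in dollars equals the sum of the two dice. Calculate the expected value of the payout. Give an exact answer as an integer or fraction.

Distribution of the sum of the two dice: 2 w.p. 1/64, 3 w.p. 1/32, 4 w.p. 3/64, 5 w.p. 1/16, 6 w.p. 5/64, 7 w.p. 3/32, …
E[payout] = (1/64)·2 + (1/32)·3 + (3/64)·4 + (1/16)·5 + (5/64)·6 + (3/32)·7 + (7/64)·8 + (1/8)·9 + (7/64)·10 + (3/32)·11 + (5/64)·12 + (1/16)·13 + (3/64)·14 + (1/32)·15 + (1/64)·16 = 9

$9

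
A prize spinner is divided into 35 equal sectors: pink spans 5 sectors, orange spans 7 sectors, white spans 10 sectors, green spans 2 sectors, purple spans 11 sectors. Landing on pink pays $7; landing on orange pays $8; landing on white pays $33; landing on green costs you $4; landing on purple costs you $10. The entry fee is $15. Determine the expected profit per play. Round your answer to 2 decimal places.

-$6.34

E[payout] = (5/35)·7 + (7/35)·8 + (10/35)·33 + (2/35)·(-4) + (11/35)·(-10) = 303/35
Expected profit = 303/35 − 15 = -222/35 ≈ -$6.34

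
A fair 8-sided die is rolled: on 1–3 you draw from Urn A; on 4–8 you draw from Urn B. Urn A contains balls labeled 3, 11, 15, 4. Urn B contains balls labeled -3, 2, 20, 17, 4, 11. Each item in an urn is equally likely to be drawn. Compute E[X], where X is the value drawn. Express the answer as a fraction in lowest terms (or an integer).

269/32

E[X | Urn A] = (3 + 11 + 15 + 4)/4 = 33/4
E[X | Urn B] = (-3 + 2 + 20 + 17 + 4 + 11)/6 = 17/2
E[X] = (3/8)·33/4 + (5/8)·17/2 = 269/32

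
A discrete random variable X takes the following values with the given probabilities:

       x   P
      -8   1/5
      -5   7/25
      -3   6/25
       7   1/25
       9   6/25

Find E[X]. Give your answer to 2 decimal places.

E[X] = (1/5)·(-8) + (7/25)·(-5) + (6/25)·(-3) + (1/25)·7 + (6/25)·9
     = -32/25 ≈ -1.28

-1.28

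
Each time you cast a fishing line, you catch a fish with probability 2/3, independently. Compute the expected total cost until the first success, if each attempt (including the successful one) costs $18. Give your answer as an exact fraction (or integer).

$27

E[#attempts] = 1/p = 3/2; E[cost] = 18·3/2 = 27.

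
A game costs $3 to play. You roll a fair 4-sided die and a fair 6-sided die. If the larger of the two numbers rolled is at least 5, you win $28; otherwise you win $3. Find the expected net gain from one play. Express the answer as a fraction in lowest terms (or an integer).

E[payout] = (2/3)·3 + (1/3)·28 = 34/3
Expected profit = 34/3 − 3 = 25/3

25/3 dollars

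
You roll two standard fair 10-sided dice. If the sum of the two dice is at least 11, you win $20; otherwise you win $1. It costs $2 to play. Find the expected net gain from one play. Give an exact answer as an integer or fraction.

E[payout] = (9/20)·1 + (11/20)·20 = 229/20
Expected profit = 229/20 − 2 = 189/20

189/20 dollars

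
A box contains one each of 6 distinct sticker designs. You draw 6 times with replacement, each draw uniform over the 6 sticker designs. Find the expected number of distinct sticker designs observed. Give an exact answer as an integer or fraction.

31031/7776

Let Xⱼ=1 if type j appears at least once. P(Xⱼ=1) = 1 − ((6−1)/6)^6 = 31031/46656.
E[#distinct] = 6·31031/46656 = 31031/7776.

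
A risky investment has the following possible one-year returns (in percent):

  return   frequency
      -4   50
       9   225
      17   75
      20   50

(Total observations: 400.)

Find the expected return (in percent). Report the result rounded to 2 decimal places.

10.25

Total = 400, so P(return=-4) = 50/400, etc.
E[X] = (1/8)·(-4) + (9/16)·9 + (3/16)·17 + (1/8)·20
     = 41/4 ≈ 10.25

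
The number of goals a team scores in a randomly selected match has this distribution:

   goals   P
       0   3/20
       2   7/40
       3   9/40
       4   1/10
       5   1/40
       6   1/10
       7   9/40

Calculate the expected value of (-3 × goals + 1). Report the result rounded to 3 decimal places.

-10.175

E[-3x+1] = (3/20)·1 + (7/40)·(-5) + (9/40)·(-8) + (1/10)·(-11) + (1/40)·(-14) + (1/10)·(-17) + (9/40)·(-20)
     = -407/40 ≈ -10.175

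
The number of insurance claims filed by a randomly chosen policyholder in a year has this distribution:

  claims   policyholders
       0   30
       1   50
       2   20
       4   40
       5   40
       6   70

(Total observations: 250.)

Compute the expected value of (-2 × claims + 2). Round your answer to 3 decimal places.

-4.960

Total = 250, so P(claims=0) = 30/250, etc.
E[-2x+2] = (3/25)·2 + (1/5)·0 + (2/25)·(-2) + (4/25)·(-6) + (4/25)·(-8) + (7/25)·(-10)
     = -124/25 ≈ -4.960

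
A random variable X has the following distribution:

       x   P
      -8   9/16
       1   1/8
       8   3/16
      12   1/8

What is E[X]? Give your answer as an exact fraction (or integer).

-11/8

E[X] = (9/16)·(-8) + (1/8)·1 + (3/16)·8 + (1/8)·12
     = -11/8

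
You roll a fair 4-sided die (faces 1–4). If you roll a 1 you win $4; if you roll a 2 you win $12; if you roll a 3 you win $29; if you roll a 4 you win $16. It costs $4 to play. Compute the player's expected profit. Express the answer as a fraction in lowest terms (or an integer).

E[payout] = (1/4)·4 + (1/4)·12 + (1/4)·16 + (1/4)·29 = 61/4
Expected profit = 61/4 − 4 = 45/4

45/4 dollars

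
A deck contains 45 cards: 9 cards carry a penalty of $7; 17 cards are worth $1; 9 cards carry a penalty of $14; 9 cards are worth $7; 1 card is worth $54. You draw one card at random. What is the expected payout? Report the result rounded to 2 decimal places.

-$1.22

E[payout] = (9/45)·(-7) + (17/45)·1 + (9/45)·(-14) + (9/45)·7 + (1/45)·54 = -11/9
≈ -$1.22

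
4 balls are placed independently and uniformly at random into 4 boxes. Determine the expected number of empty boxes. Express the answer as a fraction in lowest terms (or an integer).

81/64

Let Xⱼ=1 if box j is empty. P(Xⱼ=1) = ((4-1)/4)^4 = 81/256.
By linearity, E[#empty] = 4·81/256 = 81/64.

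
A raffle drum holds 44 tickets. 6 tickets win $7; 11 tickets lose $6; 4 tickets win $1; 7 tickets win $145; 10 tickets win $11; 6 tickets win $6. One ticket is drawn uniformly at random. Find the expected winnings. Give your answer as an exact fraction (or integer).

1141/44 dollars

E[payout] = (6/44)·7 + (11/44)·(-6) + (4/44)·1 + (7/44)·145 + (10/44)·11 + (6/44)·6 = 1141/44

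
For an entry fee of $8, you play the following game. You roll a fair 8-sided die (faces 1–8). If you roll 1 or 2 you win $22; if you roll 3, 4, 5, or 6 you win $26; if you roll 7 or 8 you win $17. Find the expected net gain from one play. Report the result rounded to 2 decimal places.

E[payout] = (1/4)·17 + (1/4)·22 + (1/2)·26 = 91/4
Expected profit = 91/4 − 8 = 59/4 ≈ $14.75

$14.75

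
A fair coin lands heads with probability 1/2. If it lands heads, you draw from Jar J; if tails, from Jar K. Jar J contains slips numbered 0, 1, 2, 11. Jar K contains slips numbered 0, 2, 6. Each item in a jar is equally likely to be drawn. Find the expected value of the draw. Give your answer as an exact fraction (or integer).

37/12

E[X | Jar J] = (0 + 1 + 2 + 11)/4 = 7/2
E[X | Jar K] = (0 + 2 + 6)/3 = 8/3
E[X] = (1/2)·7/2 + (1/2)·8/3 = 37/12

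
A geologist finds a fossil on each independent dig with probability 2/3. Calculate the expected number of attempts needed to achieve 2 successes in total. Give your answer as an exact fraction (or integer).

3

By linearity (sum of 2 independent geometric waits), E[trials] = 2/p = 2/(2/3) = 3.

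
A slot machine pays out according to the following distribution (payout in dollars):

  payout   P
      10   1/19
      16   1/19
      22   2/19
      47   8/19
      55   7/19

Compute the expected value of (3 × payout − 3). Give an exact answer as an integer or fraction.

E[3x-3] = (1/19)·27 + (1/19)·45 + (2/19)·63 + (8/19)·138 + (7/19)·162
     = 2436/19

2436/19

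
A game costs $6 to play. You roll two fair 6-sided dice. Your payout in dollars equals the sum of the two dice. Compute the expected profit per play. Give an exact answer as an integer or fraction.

$1

Distribution of the sum of the two dice: 2 w.p. 1/36, 3 w.p. 1/18, 4 w.p. 1/12, 5 w.p. 1/9, 6 w.p. 5/36, 7 w.p. 1/6, …
E[payout] = (1/36)·2 + (1/18)·3 + (1/12)·4 + (1/9)·5 + (5/36)·6 + (1/6)·7 + (5/36)·8 + (1/9)·9 + (1/12)·10 + (1/18)·11 + (1/36)·12 = 7
Expected profit = 7 − 6 = 1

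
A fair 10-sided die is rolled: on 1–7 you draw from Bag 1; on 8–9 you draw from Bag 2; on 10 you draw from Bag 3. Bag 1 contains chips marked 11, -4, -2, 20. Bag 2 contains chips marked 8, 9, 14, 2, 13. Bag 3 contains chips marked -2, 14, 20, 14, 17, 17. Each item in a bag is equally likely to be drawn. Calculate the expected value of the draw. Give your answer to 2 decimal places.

7.55

E[X | Bag 1] = (11 − 4 − 2 + 20)/4 = 25/4
E[X | Bag 2] = (8 + 9 + 14 + 2 + 13)/5 = 46/5
E[X | Bag 3] = (-2 + 14 + 20 + 14 + 17 + 17)/6 = 40/3
E[X] = (7/10)·25/4 + (1/5)·46/5 + (1/10)·40/3 = 4529/600 ≈ 7.55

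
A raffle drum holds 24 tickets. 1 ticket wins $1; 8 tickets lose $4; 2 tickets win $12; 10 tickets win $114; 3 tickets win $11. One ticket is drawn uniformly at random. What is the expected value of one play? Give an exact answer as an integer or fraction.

583/12 dollars

E[payout] = (1/24)·1 + (8/24)·(-4) + (2/24)·12 + (10/24)·114 + (3/24)·11 = 583/12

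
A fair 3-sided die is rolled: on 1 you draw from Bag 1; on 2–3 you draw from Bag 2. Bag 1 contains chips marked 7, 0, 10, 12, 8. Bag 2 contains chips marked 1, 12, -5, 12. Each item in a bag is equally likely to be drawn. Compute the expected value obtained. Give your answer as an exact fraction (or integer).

E[X | Bag 1] = (7 + 0 + 10 + 12 + 8)/5 = 37/5
E[X | Bag 2] = (1 + 12 − 5 + 12)/4 = 5
E[X] = (1/3)·37/5 + (2/3)·5 = 29/5

29/5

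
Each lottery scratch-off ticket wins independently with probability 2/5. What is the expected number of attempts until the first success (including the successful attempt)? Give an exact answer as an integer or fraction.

5/2

For a geometric distribution, E[trials] = 1/p = 1/(2/5) = 5/2.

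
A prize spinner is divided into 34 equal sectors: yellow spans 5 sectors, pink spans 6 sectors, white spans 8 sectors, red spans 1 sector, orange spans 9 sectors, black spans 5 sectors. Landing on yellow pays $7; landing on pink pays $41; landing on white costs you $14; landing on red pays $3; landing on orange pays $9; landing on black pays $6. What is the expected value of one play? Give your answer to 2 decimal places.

$8.32

E[payout] = (5/34)·7 + (6/34)·41 + (8/34)·(-14) + (1/34)·3 + (9/34)·9 + (5/34)·6 = 283/34
≈ $8.32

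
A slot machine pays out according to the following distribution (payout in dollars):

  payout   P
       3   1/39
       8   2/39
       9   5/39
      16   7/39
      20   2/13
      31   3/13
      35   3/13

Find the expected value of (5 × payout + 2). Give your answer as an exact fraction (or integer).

4528/39

E[5x+2] = (1/39)·17 + (2/39)·42 + (5/39)·47 + (7/39)·82 + (2/13)·102 + (3/13)·157 + (3/13)·177
     = 4528/39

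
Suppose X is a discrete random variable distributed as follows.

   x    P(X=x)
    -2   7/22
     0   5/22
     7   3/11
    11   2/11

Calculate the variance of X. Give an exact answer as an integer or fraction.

3137/121

E[X] = (7/22)·(-2) + (5/22)·0 + (3/11)·7 + (2/11)·11 = 36/11
E[X²] = (7/22)·4 + (5/22)·0 + (3/11)·49 + (2/11)·121 = 403/11
Var(X) = 403/11 − (36/11)² = 3137/121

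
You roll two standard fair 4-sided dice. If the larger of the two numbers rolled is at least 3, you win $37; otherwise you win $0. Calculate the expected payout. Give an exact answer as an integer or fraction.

E[payout] = (1/4)·0 + (3/4)·37 = 111/4

111/4 dollars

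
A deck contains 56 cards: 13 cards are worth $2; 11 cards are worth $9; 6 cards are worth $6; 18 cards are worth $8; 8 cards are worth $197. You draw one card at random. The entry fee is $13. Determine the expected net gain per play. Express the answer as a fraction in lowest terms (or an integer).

1153/56 dollars

E[payout] = (13/56)·2 + (11/56)·9 + (6/56)·6 + (18/56)·8 + (8/56)·197 = 1881/56
Expected profit = 1881/56 − 13 = 1153/56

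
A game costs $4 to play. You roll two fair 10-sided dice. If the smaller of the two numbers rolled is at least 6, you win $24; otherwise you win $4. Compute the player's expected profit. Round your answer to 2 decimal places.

E[payout] = (3/4)·4 + (1/4)·24 = 9
Expected profit = 9 − 4 = 5 ≈ $5.00

$5.00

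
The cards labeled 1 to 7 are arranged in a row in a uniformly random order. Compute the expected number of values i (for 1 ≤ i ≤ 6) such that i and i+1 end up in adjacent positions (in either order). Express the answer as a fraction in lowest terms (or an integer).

12/7

For each i ∈ {1,…,6}, let Xᵢ = 1 if i and i+1 are adjacent. P(Xᵢ=1) = 2·(7−1)!/7! = 2/7.
By linearity, E[ΣXᵢ] = (6)·(2/7) = 12/7.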